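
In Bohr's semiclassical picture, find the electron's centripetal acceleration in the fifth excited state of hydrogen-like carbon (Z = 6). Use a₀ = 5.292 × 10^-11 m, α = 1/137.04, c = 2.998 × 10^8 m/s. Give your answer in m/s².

1.507 × 10^22 m/s²

r = n²a₀/Z = 3.175 × 10^-10 m, v = Zαc/n = 2.188 × 10^6 m/s
a = v²/r = (2.188 × 10^6)² / 3.175 × 10^-10 = 1.507 × 10^22 m/s²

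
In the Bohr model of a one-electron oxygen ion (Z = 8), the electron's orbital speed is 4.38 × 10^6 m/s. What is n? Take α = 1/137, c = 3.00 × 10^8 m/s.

v_n = Zαc/n ⇒ n = Zαc/v = 8 × 0.00730 × 3.00 × 10^8 / 4.38 × 10^6 ≈ 4.00
n = 4

4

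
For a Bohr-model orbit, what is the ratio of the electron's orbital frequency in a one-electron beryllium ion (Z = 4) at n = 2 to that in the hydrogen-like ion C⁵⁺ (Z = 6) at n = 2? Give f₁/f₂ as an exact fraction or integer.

4/9

f ∝ Z^2 · n^-3
f₁/f₂ = (4/6)^2 · (2/2)^-3 = 4/9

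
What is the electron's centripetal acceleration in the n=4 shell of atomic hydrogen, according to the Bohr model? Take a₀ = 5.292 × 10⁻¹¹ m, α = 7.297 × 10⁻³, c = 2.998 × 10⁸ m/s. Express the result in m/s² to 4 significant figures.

3.533 × 10²⁰ m/s²

r = n²a₀/Z = 8.467 × 10⁻¹⁰ m, v = Zαc/n = 5.469 × 10⁵ m/s
a = v²/r = (5.469 × 10⁵)² / 8.467 × 10⁻¹⁰ = 3.533 × 10²⁰ m/s²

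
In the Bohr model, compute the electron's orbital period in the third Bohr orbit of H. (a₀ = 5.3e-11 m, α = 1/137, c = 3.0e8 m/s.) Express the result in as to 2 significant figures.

4100 as

r = n²a₀/Z = 3²·5.3e-11/1 = 4.8e-10 m
v = Zαc/n = 1·0.0073·3.0e8/3 = 7.3e5 m/s
T = 2πr/v = 4.1e-15 s = 4100 as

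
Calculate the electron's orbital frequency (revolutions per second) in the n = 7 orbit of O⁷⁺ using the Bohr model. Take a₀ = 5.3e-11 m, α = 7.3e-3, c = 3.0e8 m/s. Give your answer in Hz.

r = n²a₀/Z = 3.2e-10 m, v = Zαc/n = 2.5e6 m/s
f = v/(2πr) = 1.2e15 Hz

1.2e15 Hz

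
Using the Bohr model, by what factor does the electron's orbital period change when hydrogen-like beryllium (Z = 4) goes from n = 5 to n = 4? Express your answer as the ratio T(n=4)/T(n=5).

64/125

T ∝ Z^-2 · n^3; with Z fixed, T ∝ n^3.
T(n=4)/T(n=5) = (4/5)^3 = 64/125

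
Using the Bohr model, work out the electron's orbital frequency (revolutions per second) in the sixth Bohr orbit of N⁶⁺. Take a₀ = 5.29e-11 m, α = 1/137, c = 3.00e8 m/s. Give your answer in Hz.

r = n²a₀/Z = 2.72e-10 m, v = Zαc/n = 2.55e6 m/s
f = v/(2πr) = 1.49e15 Hz

1.49e15 Hz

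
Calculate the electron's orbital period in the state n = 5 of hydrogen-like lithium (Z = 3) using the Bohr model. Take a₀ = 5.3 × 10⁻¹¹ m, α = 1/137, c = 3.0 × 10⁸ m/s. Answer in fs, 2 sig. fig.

2.1 fs

r = n²a₀/Z = 5²·5.3 × 10⁻¹¹/3 = 4.4 × 10⁻¹⁰ m
v = Zαc/n = 3·0.0073·3.0 × 10⁸/5 = 1.3 × 10⁶ m/s
T = 2πr/v = 2.1 × 10⁻¹⁵ s = 2.1 fs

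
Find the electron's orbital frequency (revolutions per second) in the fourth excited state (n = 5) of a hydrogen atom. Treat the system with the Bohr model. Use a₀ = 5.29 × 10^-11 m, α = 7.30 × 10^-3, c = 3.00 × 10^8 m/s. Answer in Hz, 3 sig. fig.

r = n²a₀/Z = 1.32 × 10^-9 m, v = Zαc/n = 4.38 × 10^5 m/s
f = v/(2πr) = 5.27 × 10^13 Hz

5.27 × 10^13 Hz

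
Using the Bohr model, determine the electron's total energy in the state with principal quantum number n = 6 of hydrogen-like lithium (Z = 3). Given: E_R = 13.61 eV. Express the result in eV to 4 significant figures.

E_n = −E_R·Z²/n² = −13.61 × 3²/6² = -3.402 eV

-3.402 eV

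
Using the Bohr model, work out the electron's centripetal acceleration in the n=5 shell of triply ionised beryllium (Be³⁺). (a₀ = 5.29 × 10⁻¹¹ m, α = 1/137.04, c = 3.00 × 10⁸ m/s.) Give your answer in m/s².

9.28 × 10²¹ m/s²

r = n²a₀/Z = 3.31 × 10⁻¹⁰ m, v = Zαc/n = 1.75 × 10⁶ m/s
a = v²/r = (1.75 × 10⁶)² / 3.31 × 10⁻¹⁰ = 9.28 × 10²¹ m/s²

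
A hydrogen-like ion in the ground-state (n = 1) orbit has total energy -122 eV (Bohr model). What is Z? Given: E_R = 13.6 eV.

3

E_n = −E_R Z²/n² ⇒ Z² = −E_n n²/E_R = 122 × 1² / 13.6 ≈ 8.97
Z = 3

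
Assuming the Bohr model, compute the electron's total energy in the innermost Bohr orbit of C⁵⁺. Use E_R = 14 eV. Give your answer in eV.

E_n = −E_R·Z²/n² = −14 × 6²/1² = -500 eV

-500 eV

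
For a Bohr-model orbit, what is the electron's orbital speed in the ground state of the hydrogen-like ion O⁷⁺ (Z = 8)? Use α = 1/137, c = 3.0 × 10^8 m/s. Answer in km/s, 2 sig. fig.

v_n = Zαc/n = 8 × 0.0073 × 3.0 × 10^8 / 1
    = 1.8 × 10^4 km/s

1.8 × 10^4 km/s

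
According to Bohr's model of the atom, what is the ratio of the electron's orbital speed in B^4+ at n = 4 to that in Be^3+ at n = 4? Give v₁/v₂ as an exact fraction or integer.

5/4

v ∝ Z^1 · n^-1
v₁/v₂ = (5/4)^1 · (4/4)^-1 = 5/4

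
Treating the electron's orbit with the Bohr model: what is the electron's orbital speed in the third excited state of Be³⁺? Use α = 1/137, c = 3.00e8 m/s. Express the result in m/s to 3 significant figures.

2.19e6 m/s

v_n = Zαc/n = 4 × 0.00730 × 3.00e8 / 4
    = 2.19e6 m/s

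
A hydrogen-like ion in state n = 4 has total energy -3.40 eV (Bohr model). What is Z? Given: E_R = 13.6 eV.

E_n = −E_R Z²/n² ⇒ Z² = −E_n n²/E_R = 3.40 × 4² / 13.6 ≈ 4.00
Z = 2

2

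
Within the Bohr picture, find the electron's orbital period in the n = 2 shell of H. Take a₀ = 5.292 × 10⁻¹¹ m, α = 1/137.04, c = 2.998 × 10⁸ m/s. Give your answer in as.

1216 as

r = n²a₀/Z = 2²·5.292 × 10⁻¹¹/1 = 2.117 × 10⁻¹⁰ m
v = Zαc/n = 1·0.007297·2.998 × 10⁸/2 = 1.094 × 10⁶ m/s
T = 2πr/v = 1.216 × 10⁻¹⁵ s = 1216 as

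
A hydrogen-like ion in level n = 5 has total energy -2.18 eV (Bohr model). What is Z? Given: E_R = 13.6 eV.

2

E_n = −E_R Z²/n² ⇒ Z² = −E_n n²/E_R = 2.18 × 5² / 13.6 ≈ 4.01
Z = 2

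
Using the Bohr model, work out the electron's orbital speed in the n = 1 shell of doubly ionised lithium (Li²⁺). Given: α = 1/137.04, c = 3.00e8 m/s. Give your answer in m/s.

v_n = Zαc/n = 3 × 0.00730 × 3.00e8 / 1
    = 6.57e6 m/s

6.57e6 m/s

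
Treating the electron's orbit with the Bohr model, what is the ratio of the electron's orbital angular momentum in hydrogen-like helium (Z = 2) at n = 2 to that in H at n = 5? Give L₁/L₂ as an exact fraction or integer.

2/5

L = nℏ is independent of Z.
L₁/L₂ = n₁/n₂ = 2/5 = 2/5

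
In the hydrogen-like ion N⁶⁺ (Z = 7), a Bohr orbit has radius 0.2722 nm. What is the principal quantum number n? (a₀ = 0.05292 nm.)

6

r_n = n²a₀/Z ⇒ n² = rZ/a₀ = 0.2722 × 7 / 0.05292 ≈ 36.01
n = 6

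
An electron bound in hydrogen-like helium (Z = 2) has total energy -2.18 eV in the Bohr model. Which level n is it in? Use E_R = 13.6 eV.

E_n = −E_R Z²/n² ⇒ n² = E_R Z²/(−E_n) = 13.6 × 2² / 2.18 ≈ 24.95
n = 5

5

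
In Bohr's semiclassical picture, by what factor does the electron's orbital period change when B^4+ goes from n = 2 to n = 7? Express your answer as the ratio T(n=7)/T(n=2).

T ∝ Z^-2 · n^3; with Z fixed, T ∝ n^3.
T(n=7)/T(n=2) = (7/2)^3 = 343/8

343/8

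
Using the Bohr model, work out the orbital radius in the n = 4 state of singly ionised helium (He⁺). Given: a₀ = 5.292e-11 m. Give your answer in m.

r_n = n²a₀/Z = 4² × 5.292e-11 / 2
    = 16 × 5.292e-11 / 2 = 4.234e-10 m

4.234e-10 m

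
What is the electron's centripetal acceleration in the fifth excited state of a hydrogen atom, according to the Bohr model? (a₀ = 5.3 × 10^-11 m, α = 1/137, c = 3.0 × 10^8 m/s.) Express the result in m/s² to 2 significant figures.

7.0 × 10^19 m/s²

r = n²a₀/Z = 1.9 × 10^-9 m, v = Zαc/n = 3.6 × 10^5 m/s
a = v²/r = (3.6 × 10^5)² / 1.9 × 10^-9 = 7.0 × 10^19 m/s²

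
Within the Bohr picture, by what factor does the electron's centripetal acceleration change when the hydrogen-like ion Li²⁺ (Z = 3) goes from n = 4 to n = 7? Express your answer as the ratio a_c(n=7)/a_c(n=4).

a_c ∝ Z^3 · n^-4; with Z fixed, a_c ∝ n^-4.
a_c(n=7)/a_c(n=4) = (7/4)^-4 = 256/2401

256/2401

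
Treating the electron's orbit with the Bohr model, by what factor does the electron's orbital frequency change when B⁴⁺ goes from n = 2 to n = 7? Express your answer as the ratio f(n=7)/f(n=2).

f ∝ Z^2 · n^-3; with Z fixed, f ∝ n^-3.
f(n=7)/f(n=2) = (7/2)^-3 = 8/343

8/343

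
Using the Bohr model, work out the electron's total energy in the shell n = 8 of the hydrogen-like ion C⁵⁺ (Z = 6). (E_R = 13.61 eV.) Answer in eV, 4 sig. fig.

E_n = −E_R·Z²/n² = −13.61 × 6²/8² = -7.656 eV

-7.656 eV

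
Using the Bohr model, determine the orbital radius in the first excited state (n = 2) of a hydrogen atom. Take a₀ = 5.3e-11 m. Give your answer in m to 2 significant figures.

2.1e-10 m

r_n = n²a₀/Z = 2² × 5.3e-11 / 1
    = 4 × 5.3e-11 / 1 = 2.1e-10 m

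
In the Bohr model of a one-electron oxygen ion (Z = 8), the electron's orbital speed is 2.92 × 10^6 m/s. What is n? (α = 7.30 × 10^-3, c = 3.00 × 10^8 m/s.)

v_n = Zαc/n ⇒ n = Zαc/v = 8 × 0.00730 × 3.00 × 10^8 / 2.92 × 10^6 ≈ 6.00
n = 6

6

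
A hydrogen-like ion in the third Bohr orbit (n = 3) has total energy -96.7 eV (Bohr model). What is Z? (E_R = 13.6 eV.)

E_n = −E_R Z²/n² ⇒ Z² = −E_n n²/E_R = 96.7 × 3² / 13.6 ≈ 63.99
Z = 8

8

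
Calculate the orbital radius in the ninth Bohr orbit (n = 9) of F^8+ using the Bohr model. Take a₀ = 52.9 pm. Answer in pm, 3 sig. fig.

r_n = n²a₀/Z = 9² × 52.9 / 9
    = 81 × 52.9 / 9 = 476 pm

476 pm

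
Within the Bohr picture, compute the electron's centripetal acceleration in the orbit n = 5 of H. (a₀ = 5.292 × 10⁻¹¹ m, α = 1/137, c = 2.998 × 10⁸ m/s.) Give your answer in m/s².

1.448 × 10²⁰ m/s²

r = n²a₀/Z = 1.323 × 10⁻⁹ m, v = Zαc/n = 4.377 × 10⁵ m/s
a = v²/r = (4.377 × 10⁵)² / 1.323 × 10⁻⁹ = 1.448 × 10²⁰ m/s²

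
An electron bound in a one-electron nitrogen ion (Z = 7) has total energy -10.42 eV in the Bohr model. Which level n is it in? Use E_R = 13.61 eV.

E_n = −E_R Z²/n² ⇒ n² = E_R Z²/(−E_n) = 13.61 × 7² / 10.42 ≈ 64.00
n = 8

8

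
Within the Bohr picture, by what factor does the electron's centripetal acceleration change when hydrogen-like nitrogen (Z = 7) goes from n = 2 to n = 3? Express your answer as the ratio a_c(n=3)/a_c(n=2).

16/81

a_c ∝ Z^3 · n^-4; with Z fixed, a_c ∝ n^-4.
a_c(n=3)/a_c(n=2) = (3/2)^-4 = 16/81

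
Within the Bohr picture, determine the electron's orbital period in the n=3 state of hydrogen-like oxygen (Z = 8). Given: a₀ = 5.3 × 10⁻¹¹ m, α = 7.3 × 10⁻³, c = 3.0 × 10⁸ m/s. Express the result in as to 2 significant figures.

64 as

r = n²a₀/Z = 3²·5.3 × 10⁻¹¹/8 = 6.0 × 10⁻¹¹ m
v = Zαc/n = 8·0.0073·3.0 × 10⁸/3 = 5.8 × 10⁶ m/s
T = 2πr/v = 6.4 × 10⁻¹⁷ s = 64 as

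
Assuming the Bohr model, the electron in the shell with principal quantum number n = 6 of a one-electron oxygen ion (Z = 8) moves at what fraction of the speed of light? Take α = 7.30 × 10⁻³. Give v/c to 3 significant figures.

0.00973

v_n = Zαc/n, so v/c = Zα/n = 8 × 0.00730 / 6 = 0.00973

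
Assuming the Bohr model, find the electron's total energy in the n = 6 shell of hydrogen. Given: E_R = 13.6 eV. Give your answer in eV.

E_n = −E_R·Z²/n² = −13.6 × 1²/6² = -0.378 eV

-0.378 eV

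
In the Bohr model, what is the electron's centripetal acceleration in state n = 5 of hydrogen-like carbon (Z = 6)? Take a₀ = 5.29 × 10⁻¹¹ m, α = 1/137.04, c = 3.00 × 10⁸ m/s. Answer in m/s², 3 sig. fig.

3.13 × 10²² m/s²

r = n²a₀/Z = 2.20 × 10⁻¹⁰ m, v = Zαc/n = 2.63 × 10⁶ m/s
a = v²/r = (2.63 × 10⁶)² / 2.20 × 10⁻¹⁰ = 3.13 × 10²² m/s²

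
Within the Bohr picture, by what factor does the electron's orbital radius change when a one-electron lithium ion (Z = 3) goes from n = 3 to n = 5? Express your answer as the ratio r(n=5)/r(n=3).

25/9

r ∝ Z^-1 · n^2; with Z fixed, r ∝ n^2.
r(n=5)/r(n=3) = (5/3)^2 = 25/9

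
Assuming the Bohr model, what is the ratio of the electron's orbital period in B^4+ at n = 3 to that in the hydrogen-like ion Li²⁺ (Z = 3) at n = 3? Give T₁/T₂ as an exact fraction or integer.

T ∝ Z^-2 · n^3
T₁/T₂ = (5/3)^-2 · (3/3)^3 = 9/25

9/25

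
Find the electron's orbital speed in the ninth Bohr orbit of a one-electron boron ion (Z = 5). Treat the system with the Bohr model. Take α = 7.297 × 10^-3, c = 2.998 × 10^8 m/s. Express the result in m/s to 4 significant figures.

v_n = Zαc/n = 5 × 0.007297 × 2.998 × 10^8 / 9
    = 1.215 × 10^6 m/s

1.215 × 10^6 m/s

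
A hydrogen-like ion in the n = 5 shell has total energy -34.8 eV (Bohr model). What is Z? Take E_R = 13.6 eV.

8

E_n = −E_R Z²/n² ⇒ Z² = −E_n n²/E_R = 34.8 × 5² / 13.6 ≈ 63.97
Z = 8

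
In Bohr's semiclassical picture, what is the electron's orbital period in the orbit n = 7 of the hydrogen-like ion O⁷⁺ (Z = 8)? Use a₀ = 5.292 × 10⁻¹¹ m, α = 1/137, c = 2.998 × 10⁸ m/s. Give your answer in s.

r = n²a₀/Z = 7²·5.292 × 10⁻¹¹/8 = 3.241 × 10⁻¹⁰ m
v = Zαc/n = 8·0.007299·2.998 × 10⁸/7 = 2.501 × 10⁶ m/s
T = 2πr/v = 8.143 × 10⁻¹⁶ s

8.143 × 10⁻¹⁶ s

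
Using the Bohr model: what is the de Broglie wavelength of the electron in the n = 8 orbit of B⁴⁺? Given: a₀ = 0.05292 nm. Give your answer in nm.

0.5320 nm

The Bohr quantisation condition is nλ = 2πr_n.
r_n = n²a₀/Z = 0.6774 nm
λ = 2πr_n/n = 2π·0.6774/8 = 0.5320 nm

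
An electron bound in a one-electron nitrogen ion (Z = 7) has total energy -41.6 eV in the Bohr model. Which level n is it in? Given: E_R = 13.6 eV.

4

E_n = −E_R Z²/n² ⇒ n² = E_R Z²/(−E_n) = 13.6 × 7² / 41.6 ≈ 16.02
n = 4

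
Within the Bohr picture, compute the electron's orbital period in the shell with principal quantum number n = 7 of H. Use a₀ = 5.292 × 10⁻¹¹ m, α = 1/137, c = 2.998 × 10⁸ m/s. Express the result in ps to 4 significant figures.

r = n²a₀/Z = 7²·5.292 × 10⁻¹¹/1 = 2.593 × 10⁻⁹ m
v = Zαc/n = 1·0.007299·2.998 × 10⁸/7 = 3.126 × 10⁵ m/s
T = 2πr/v = 5.212 × 10⁻¹⁴ s = 0.05212 ps

0.05212 ps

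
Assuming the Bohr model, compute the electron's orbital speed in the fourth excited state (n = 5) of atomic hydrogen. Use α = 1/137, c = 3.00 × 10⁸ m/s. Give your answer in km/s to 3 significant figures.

v_n = Zαc/n = 1 × 0.00730 × 3.00 × 10⁸ / 5
    = 438 km/s

438 km/s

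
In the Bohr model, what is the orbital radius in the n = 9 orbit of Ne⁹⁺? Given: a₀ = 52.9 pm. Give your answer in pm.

r_n = n²a₀/Z = 9² × 52.9 / 10
    = 81 × 52.9 / 10 = 428 pm

428 pm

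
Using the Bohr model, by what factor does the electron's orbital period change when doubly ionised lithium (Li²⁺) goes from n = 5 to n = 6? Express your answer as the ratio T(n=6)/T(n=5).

216/125

T ∝ Z^-2 · n^3; with Z fixed, T ∝ n^3.
T(n=6)/T(n=5) = (6/5)^3 = 216/125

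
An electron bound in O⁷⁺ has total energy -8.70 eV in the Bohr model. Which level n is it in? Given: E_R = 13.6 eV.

E_n = −E_R Z²/n² ⇒ n² = E_R Z²/(−E_n) = 13.6 × 8² / 8.70 ≈ 100.05
n = 10

10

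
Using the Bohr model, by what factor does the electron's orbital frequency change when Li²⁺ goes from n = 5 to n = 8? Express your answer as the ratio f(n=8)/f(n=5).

f ∝ Z^2 · n^-3; with Z fixed, f ∝ n^-3.
f(n=8)/f(n=5) = (8/5)^-3 = 125/512

125/512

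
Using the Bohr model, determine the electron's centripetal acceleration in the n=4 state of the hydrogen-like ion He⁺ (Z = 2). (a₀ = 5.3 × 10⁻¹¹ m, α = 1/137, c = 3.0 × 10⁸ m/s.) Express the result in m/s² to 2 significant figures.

2.8 × 10²¹ m/s²

r = n²a₀/Z = 4.2 × 10⁻¹⁰ m, v = Zαc/n = 1.1 × 10⁶ m/s
a = v²/r = (1.1 × 10⁶)² / 4.2 × 10⁻¹⁰ = 2.8 × 10²¹ m/s²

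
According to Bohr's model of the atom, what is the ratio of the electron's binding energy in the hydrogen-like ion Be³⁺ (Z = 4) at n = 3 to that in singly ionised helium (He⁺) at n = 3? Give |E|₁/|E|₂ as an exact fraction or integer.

|E| ∝ Z^2 · n^-2
|E|₁/|E|₂ = (4/2)^2 · (3/3)^-2 = 4

4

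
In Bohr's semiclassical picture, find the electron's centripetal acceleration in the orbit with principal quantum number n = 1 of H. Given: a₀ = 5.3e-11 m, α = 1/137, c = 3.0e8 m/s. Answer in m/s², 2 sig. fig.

r = n²a₀/Z = 5.3e-11 m, v = Zαc/n = 2.2e6 m/s
a = v²/r = (2.2e6)² / 5.3e-11 = 9.0e22 m/s²

9.0e22 m/s²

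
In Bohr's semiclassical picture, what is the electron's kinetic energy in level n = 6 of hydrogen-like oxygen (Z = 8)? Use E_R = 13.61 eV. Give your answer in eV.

For a Coulomb orbit the virial theorem gives K = −E_n.
E_n = −E_R·Z²/n², so K = E_R·Z²/n² = 13.61 × 8²/6² = 24.20 eV

24.20 eV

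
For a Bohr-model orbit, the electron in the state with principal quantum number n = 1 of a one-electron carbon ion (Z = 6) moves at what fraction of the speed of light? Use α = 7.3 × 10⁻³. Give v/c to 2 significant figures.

0.044

v_n = Zαc/n, so v/c = Zα/n = 6 × 0.0073 / 1 = 0.044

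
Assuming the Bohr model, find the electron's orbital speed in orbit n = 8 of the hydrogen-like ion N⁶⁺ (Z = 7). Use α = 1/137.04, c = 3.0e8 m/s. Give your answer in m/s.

v_n = Zαc/n = 7 × 0.0073 × 3.0e8 / 8
    = 1.9e6 m/s

1.9e6 m/s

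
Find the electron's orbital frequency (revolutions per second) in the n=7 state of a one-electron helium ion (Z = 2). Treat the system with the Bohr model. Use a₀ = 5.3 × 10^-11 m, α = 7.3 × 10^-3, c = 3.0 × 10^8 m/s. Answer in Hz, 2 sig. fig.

7.7 × 10^13 Hz

r = n²a₀/Z = 1.3 × 10^-9 m, v = Zαc/n = 6.3 × 10^5 m/s
f = v/(2πr) = 7.7 × 10^13 Hz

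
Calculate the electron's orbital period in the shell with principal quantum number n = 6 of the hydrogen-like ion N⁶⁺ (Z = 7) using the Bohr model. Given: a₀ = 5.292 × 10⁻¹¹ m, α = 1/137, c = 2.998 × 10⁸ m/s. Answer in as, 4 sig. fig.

r = n²a₀/Z = 6²·5.292 × 10⁻¹¹/7 = 2.722 × 10⁻¹⁰ m
v = Zαc/n = 7·0.007299·2.998 × 10⁸/6 = 2.553 × 10⁶ m/s
T = 2πr/v = 6.698 × 10⁻¹⁶ s = 669.8 as

669.8 as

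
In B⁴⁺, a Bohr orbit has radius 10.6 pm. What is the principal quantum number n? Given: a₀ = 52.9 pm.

r_n = n²a₀/Z ⇒ n² = rZ/a₀ = 10.6 × 5 / 52.9 ≈ 1.00
n = 1

1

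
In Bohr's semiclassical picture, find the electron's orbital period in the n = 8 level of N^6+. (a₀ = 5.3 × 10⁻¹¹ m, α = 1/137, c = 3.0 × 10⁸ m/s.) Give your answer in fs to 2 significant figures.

1.6 fs

r = n²a₀/Z = 8²·5.3 × 10⁻¹¹/7 = 4.8 × 10⁻¹⁰ m
v = Zαc/n = 7·0.0073·3.0 × 10⁸/8 = 1.9 × 10⁶ m/s
T = 2πr/v = 1.6 × 10⁻¹⁵ s = 1.6 fs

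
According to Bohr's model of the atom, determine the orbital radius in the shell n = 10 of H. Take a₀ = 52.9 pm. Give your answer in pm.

r_n = n²a₀/Z = 10² × 52.9 / 1
    = 100 × 52.9 / 1 = 5290 pm

5290 pm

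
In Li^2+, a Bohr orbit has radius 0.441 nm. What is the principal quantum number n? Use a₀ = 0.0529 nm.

r_n = n²a₀/Z ⇒ n² = rZ/a₀ = 0.441 × 3 / 0.0529 ≈ 25.01
n = 5

5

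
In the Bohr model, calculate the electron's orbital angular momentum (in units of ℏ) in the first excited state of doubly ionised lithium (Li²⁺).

2

L_n = nℏ, so L/ℏ = n = 2.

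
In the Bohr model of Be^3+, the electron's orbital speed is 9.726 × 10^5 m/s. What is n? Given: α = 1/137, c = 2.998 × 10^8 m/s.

v_n = Zαc/n ⇒ n = Zαc/v = 4 × 0.007299 × 2.998 × 10^8 / 9.726 × 10^5 ≈ 9.00
n = 9

9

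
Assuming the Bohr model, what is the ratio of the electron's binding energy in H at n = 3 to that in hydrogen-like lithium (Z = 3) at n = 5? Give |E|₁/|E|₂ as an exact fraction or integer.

|E| ∝ Z^2 · n^-2
|E|₁/|E|₂ = (1/3)^2 · (3/5)^-2 = 25/81

25/81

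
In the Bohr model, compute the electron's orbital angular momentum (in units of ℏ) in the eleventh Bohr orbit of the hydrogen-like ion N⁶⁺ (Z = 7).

11

L_n = nℏ, so L/ℏ = n = 11.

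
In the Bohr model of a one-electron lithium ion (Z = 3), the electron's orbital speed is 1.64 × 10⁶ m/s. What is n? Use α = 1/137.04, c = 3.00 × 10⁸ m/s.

4

v_n = Zαc/n ⇒ n = Zαc/v = 3 × 0.00730 × 3.00 × 10⁸ / 1.64 × 10⁶ ≈ 4.00
n = 4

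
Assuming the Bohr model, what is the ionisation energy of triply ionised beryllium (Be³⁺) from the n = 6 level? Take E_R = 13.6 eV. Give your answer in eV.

6.04 eV

E_n = −E_R·Z²/n² = −13.6 × 4²/6² eV = -6.04 eV
Ionisation energy = −E_n = 6.04 eV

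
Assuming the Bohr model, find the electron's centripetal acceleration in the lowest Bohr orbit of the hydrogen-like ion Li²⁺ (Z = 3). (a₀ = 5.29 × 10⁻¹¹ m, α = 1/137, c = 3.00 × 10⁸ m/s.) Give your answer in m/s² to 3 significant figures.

r = n²a₀/Z = 1.76 × 10⁻¹¹ m, v = Zαc/n = 6.57 × 10⁶ m/s
a = v²/r = (6.57 × 10⁶)² / 1.76 × 10⁻¹¹ = 2.45 × 10²⁴ m/s²

2.45 × 10²⁴ m/s²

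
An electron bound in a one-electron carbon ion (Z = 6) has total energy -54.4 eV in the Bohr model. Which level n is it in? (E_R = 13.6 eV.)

3

E_n = −E_R Z²/n² ⇒ n² = E_R Z²/(−E_n) = 13.6 × 6² / 54.4 ≈ 9.00
n = 3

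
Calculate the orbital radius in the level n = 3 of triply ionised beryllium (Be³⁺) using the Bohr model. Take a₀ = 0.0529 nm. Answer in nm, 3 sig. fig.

0.119 nm

r_n = n²a₀/Z = 3² × 0.0529 / 4
    = 9 × 0.0529 / 4 = 0.119 nm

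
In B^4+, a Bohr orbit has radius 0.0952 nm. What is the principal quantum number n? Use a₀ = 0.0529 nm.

r_n = n²a₀/Z ⇒ n² = rZ/a₀ = 0.0952 × 5 / 0.0529 ≈ 9.00
n = 3

3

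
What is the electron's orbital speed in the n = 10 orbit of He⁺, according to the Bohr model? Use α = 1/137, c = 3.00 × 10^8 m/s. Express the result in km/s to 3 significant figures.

438 km/s

v_n = Zαc/n = 2 × 0.00730 × 3.00 × 10^8 / 10
    = 438 km/s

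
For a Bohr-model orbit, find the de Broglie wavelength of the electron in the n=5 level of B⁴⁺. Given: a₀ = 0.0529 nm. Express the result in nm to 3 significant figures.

0.332 nm

The Bohr quantisation condition is nλ = 2πr_n.
r_n = n²a₀/Z = 0.265 nm
λ = 2πr_n/n = 2π·0.265/5 = 0.332 nm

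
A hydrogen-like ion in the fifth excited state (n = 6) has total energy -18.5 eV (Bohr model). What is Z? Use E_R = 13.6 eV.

7

E_n = −E_R Z²/n² ⇒ Z² = −E_n n²/E_R = 18.5 × 6² / 13.6 ≈ 48.97
Z = 7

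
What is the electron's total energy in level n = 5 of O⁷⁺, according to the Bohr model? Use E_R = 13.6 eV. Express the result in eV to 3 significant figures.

E_n = −E_R·Z²/n² = −13.6 × 8²/5² = -34.8 eV

-34.8 eV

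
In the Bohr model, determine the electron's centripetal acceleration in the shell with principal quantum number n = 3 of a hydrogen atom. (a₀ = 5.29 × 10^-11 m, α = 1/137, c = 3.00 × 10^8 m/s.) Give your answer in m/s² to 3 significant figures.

1.12 × 10^21 m/s²

r = n²a₀/Z = 4.76 × 10^-10 m, v = Zαc/n = 7.30 × 10^5 m/s
a = v²/r = (7.30 × 10^5)² / 4.76 × 10^-10 = 1.12 × 10^21 m/s²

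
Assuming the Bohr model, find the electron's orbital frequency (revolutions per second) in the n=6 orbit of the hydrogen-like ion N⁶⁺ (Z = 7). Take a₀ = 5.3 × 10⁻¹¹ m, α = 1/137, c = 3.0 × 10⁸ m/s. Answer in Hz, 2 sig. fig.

1.5 × 10¹⁵ Hz

r = n²a₀/Z = 2.7 × 10⁻¹⁰ m, v = Zαc/n = 2.6 × 10⁶ m/s
f = v/(2πr) = 1.5 × 10¹⁵ Hz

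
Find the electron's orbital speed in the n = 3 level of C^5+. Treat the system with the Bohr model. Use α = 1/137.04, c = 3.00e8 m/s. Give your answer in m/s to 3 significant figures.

v_n = Zαc/n = 6 × 0.00730 × 3.00e8 / 3
    = 4.38e6 m/s

4.38e6 m/s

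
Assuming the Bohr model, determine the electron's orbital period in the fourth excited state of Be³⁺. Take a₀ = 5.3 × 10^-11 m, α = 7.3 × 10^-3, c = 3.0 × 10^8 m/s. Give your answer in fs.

1.2 fs

r = n²a₀/Z = 5²·5.3 × 10^-11/4 = 3.3 × 10^-10 m
v = Zαc/n = 4·0.0073·3.0 × 10^8/5 = 1.8 × 10^6 m/s
T = 2πr/v = 1.2 × 10^-15 s = 1.2 fs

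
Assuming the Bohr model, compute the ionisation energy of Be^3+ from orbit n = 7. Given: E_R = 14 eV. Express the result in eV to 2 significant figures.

E_n = −E_R·Z²/n² = −14 × 4²/7² eV = -4.6 eV
Ionisation energy = −E_n = 4.6 eV

4.6 eV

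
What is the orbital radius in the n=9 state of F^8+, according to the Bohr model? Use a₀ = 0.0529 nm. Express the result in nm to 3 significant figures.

0.476 nm

r_n = n²a₀/Z = 9² × 0.0529 / 9
    = 81 × 0.0529 / 9 = 0.476 nm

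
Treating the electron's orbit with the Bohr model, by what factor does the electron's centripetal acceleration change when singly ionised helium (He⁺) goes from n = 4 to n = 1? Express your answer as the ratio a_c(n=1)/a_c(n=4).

256

a_c ∝ Z^3 · n^-4; with Z fixed, a_c ∝ n^-4.
a_c(n=1)/a_c(n=4) = (1/4)^-4 = 256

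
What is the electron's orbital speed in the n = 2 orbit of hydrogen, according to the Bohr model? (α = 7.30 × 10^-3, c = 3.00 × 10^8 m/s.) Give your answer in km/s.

1100 km/s

v_n = Zαc/n = 1 × 0.00730 × 3.00 × 10^8 / 2
    = 1100 km/s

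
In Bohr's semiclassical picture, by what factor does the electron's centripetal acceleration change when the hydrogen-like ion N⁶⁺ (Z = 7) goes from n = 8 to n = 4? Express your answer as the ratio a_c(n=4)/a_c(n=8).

a_c ∝ Z^3 · n^-4; with Z fixed, a_c ∝ n^-4.
a_c(n=4)/a_c(n=8) = (4/8)^-4 = 16

16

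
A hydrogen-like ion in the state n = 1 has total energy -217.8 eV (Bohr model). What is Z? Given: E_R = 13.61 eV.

4

E_n = −E_R Z²/n² ⇒ Z² = −E_n n²/E_R = 217.8 × 1² / 13.61 ≈ 16.00
Z = 4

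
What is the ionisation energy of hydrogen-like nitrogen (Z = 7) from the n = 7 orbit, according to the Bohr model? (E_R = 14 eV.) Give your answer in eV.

14 eV

E_n = −E_R·Z²/n² = −14 × 7²/7² eV = -14 eV
Ionisation energy = −E_n = 14 eV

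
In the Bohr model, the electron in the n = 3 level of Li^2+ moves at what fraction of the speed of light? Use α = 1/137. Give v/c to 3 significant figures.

0.00730

v_n = Zαc/n, so v/c = Zα/n = 3 × 0.00730 / 3 = 0.00730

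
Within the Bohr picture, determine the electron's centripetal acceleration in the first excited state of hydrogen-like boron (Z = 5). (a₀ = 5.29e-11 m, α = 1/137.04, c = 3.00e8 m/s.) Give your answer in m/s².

r = n²a₀/Z = 4.23e-11 m, v = Zαc/n = 5.47e6 m/s
a = v²/r = (5.47e6)² / 4.23e-11 = 7.08e23 m/s²

7.08e23 m/s²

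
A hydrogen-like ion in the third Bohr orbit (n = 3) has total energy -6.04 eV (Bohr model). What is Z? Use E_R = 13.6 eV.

E_n = −E_R Z²/n² ⇒ Z² = −E_n n²/E_R = 6.04 × 3² / 13.6 ≈ 4.00
Z = 2

2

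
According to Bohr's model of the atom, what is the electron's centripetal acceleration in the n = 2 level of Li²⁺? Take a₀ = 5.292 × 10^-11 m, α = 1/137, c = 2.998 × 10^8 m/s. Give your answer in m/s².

1.527 × 10^23 m/s²

r = n²a₀/Z = 7.056 × 10^-11 m, v = Zαc/n = 3.282 × 10^6 m/s
a = v²/r = (3.282 × 10^6)² / 7.056 × 10^-11 = 1.527 × 10^23 m/s²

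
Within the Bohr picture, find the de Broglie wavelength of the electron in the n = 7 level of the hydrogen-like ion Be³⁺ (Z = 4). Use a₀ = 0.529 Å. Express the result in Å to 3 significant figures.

The Bohr quantisation condition is nλ = 2πr_n.
r_n = n²a₀/Z = 6.48 Å
λ = 2πr_n/n = 2π·6.48/7 = 5.82 Å

5.82 Å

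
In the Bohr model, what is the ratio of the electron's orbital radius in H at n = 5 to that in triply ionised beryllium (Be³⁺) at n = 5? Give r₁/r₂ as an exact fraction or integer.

r ∝ Z^-1 · n^2
r₁/r₂ = (1/4)^-1 · (5/5)^2 = 4

4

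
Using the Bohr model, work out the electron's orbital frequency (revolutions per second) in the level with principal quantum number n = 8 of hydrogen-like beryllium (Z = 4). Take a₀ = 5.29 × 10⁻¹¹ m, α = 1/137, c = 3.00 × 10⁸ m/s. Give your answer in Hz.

r = n²a₀/Z = 8.46 × 10⁻¹⁰ m, v = Zαc/n = 1.09 × 10⁶ m/s
f = v/(2πr) = 2.06 × 10¹⁴ Hz

2.06 × 10¹⁴ Hz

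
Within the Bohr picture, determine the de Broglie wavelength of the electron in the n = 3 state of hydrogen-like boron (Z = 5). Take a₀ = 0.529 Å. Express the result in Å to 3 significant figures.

The Bohr quantisation condition is nλ = 2πr_n.
r_n = n²a₀/Z = 0.952 Å
λ = 2πr_n/n = 2π·0.952/3 = 1.99 Å

1.99 Å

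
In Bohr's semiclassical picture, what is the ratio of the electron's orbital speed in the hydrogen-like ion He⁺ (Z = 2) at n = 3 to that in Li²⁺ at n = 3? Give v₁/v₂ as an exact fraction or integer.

2/3

v ∝ Z^1 · n^-1
v₁/v₂ = (2/3)^1 · (3/3)^-1 = 2/3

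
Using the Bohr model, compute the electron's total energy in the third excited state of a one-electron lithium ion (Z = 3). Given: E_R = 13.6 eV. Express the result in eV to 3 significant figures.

E_n = −E_R·Z²/n² = −13.6 × 3²/4² = -7.65 eV

-7.65 eV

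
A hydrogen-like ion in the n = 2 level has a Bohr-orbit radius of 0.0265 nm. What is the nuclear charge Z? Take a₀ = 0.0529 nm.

8

r_n = n²a₀/Z ⇒ Z = n²a₀/r = 2² × 0.0529 / 0.0265 ≈ 7.98
Z = 8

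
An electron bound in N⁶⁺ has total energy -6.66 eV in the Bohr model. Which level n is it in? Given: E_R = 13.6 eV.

E_n = −E_R Z²/n² ⇒ n² = E_R Z²/(−E_n) = 13.6 × 7² / 6.66 ≈ 100.06
n = 10

10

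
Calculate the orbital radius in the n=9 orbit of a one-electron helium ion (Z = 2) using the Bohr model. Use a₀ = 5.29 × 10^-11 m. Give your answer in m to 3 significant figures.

2.14 × 10^-9 m

r_n = n²a₀/Z = 9² × 5.29 × 10^-11 / 2
    = 81 × 5.29 × 10^-11 / 2 = 2.14 × 10^-9 m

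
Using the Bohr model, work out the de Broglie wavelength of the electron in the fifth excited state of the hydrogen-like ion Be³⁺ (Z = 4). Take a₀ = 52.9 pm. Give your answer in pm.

499 pm

The Bohr quantisation condition is nλ = 2πr_n.
r_n = n²a₀/Z = 476 pm
λ = 2πr_n/n = 2π·476/6 = 499 pm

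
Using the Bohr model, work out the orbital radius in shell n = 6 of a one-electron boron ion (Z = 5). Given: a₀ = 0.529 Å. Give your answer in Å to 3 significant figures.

r_n = n²a₀/Z = 6² × 0.529 / 5
    = 36 × 0.529 / 5 = 3.81 Å

3.81 Å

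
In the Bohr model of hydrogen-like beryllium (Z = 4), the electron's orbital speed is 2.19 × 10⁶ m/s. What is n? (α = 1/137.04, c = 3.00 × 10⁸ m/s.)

v_n = Zαc/n ⇒ n = Zαc/v = 4 × 0.00730 × 3.00 × 10⁸ / 2.19 × 10⁶ ≈ 4.00
n = 4

4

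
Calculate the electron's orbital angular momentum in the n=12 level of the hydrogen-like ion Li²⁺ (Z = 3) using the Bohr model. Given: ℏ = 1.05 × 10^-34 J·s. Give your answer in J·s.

1.26 × 10^-33 J·s

L_n = nℏ = 12 × 1.05 × 10^-34 = 1.26 × 10^-33 J·s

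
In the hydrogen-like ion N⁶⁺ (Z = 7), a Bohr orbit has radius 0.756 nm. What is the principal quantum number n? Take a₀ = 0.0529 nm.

r_n = n²a₀/Z ⇒ n² = rZ/a₀ = 0.756 × 7 / 0.0529 ≈ 100.04
n = 10

10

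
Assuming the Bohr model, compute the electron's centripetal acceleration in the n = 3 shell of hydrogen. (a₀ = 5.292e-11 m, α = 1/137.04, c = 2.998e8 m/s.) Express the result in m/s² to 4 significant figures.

r = n²a₀/Z = 4.763e-10 m, v = Zαc/n = 7.292e5 m/s
a = v²/r = (7.292e5)² / 4.763e-10 = 1.117e21 m/s²

1.117e21 m/s²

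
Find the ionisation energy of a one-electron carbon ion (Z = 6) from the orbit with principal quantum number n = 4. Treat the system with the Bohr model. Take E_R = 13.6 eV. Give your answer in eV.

E_n = −E_R·Z²/n² = −13.6 × 6²/4² eV = -30.6 eV
Ionisation energy = −E_n = 30.6 eV

30.6 eV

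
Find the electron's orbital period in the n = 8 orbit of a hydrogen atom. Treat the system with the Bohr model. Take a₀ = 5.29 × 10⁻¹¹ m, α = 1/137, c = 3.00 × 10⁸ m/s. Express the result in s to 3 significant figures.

r = n²a₀/Z = 8²·5.29 × 10⁻¹¹/1 = 3.39 × 10⁻⁹ m
v = Zαc/n = 1·0.00730·3.00 × 10⁸/8 = 2.74 × 10⁵ m/s
T = 2πr/v = 7.77 × 10⁻¹⁴ s

7.77 × 10⁻¹⁴ s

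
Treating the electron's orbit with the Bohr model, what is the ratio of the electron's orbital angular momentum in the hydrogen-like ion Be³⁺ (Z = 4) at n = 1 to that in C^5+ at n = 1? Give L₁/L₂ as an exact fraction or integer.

L = nℏ is independent of Z.
L₁/L₂ = n₁/n₂ = 1/1 = 1

1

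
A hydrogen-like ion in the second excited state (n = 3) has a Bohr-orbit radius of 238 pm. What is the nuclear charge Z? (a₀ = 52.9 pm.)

r_n = n²a₀/Z ⇒ Z = n²a₀/r = 3² × 52.9 / 238 ≈ 2.00
Z = 2

2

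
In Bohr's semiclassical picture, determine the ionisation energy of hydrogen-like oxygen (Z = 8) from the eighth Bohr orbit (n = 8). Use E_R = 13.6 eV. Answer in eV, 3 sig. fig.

E_n = −E_R·Z²/n² = −13.6 × 8²/8² eV = -13.6 eV
Ionisation energy = −E_n = 13.6 eV

13.6 eV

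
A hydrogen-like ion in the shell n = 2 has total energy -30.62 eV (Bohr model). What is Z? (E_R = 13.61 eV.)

3

E_n = −E_R Z²/n² ⇒ Z² = −E_n n²/E_R = 30.62 × 2² / 13.61 ≈ 9.00
Z = 3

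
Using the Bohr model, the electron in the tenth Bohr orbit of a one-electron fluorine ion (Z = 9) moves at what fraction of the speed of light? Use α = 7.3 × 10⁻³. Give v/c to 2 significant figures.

0.0066

v_n = Zαc/n, so v/c = Zα/n = 9 × 0.0073 / 10 = 0.0066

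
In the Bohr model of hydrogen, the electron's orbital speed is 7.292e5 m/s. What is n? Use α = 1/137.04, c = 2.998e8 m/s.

v_n = Zαc/n ⇒ n = Zαc/v = 1 × 0.007297 × 2.998e8 / 7.292e5 ≈ 3.00
n = 3

3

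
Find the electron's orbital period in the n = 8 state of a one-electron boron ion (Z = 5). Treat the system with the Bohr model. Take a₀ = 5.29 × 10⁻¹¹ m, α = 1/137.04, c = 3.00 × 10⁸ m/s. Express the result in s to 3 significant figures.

r = n²a₀/Z = 8²·5.29 × 10⁻¹¹/5 = 6.77 × 10⁻¹⁰ m
v = Zαc/n = 5·0.00730·3.00 × 10⁸/8 = 1.37 × 10⁶ m/s
T = 2πr/v = 3.11 × 10⁻¹⁵ s

3.11 × 10⁻¹⁵ s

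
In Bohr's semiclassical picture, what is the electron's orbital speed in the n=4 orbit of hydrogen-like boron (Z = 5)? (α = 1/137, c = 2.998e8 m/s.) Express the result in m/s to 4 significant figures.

2.735e6 m/s

v_n = Zαc/n = 5 × 0.007299 × 2.998e8 / 4
    = 2.735e6 m/s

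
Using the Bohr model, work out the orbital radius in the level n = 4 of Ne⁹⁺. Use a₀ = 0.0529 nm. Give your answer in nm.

0.0846 nm

r_n = n²a₀/Z = 4² × 0.0529 / 10
    = 16 × 0.0529 / 10 = 0.0846 nm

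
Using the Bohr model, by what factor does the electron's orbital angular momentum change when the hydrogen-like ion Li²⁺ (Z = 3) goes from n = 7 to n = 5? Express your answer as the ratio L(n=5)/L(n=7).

L = nℏ depends only on n, so L ∝ n.
L(n=5)/L(n=7) = (5/7)^1 = 5/7

5/7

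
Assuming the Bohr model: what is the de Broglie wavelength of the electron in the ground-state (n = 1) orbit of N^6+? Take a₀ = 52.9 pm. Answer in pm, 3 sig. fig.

47.5 pm

The Bohr quantisation condition is nλ = 2πr_n.
r_n = n²a₀/Z = 7.56 pm
λ = 2πr_n/n = 2π·7.56/1 = 47.5 pm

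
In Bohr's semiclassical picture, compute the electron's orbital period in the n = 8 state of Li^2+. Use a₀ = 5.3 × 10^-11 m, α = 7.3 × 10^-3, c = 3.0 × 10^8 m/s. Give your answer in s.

r = n²a₀/Z = 8²·5.3 × 10^-11/3 = 1.1 × 10^-9 m
v = Zαc/n = 3·0.0073·3.0 × 10^8/8 = 8.2 × 10^5 m/s
T = 2πr/v = 8.7 × 10^-15 s

8.7 × 10^-15 s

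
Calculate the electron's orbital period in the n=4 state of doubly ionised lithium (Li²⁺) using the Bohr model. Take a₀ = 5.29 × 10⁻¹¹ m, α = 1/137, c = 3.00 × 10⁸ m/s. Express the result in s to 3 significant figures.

r = n²a₀/Z = 4²·5.29 × 10⁻¹¹/3 = 2.82 × 10⁻¹⁰ m
v = Zαc/n = 3·0.00730·3.00 × 10⁸/4 = 1.64 × 10⁶ m/s
T = 2πr/v = 1.08 × 10⁻¹⁵ s

1.08 × 10⁻¹⁵ s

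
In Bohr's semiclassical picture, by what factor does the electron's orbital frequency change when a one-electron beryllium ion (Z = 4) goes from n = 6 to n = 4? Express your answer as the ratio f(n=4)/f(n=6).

27/8

f ∝ Z^2 · n^-3; with Z fixed, f ∝ n^-3.
f(n=4)/f(n=6) = (4/6)^-3 = 27/8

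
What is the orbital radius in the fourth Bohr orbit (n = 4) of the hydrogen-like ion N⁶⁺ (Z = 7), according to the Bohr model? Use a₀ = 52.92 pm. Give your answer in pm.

121.0 pm

r_n = n²a₀/Z = 4² × 52.92 / 7
    = 16 × 52.92 / 7 = 121.0 pm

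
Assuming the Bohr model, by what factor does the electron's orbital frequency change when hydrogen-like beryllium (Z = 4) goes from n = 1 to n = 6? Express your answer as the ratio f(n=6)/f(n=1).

f ∝ Z^2 · n^-3; with Z fixed, f ∝ n^-3.
f(n=6)/f(n=1) = (6/1)^-3 = 1/216

1/216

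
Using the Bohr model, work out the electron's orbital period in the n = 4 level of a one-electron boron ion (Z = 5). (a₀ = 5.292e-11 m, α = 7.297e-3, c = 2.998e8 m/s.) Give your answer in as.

389.1 as

r = n²a₀/Z = 4²·5.292e-11/5 = 1.693e-10 m
v = Zαc/n = 5·0.007297·2.998e8/4 = 2.735e6 m/s
T = 2πr/v = 3.891e-16 s = 389.1 as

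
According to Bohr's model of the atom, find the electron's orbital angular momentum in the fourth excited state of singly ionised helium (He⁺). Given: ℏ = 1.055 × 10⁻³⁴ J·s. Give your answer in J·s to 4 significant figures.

5.275 × 10⁻³⁴ J·s

L_n = nℏ = 5 × 1.055 × 10⁻³⁴ = 5.275 × 10⁻³⁴ J·s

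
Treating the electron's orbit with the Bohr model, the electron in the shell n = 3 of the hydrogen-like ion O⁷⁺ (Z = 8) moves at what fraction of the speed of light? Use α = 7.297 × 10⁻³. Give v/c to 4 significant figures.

0.01946

v_n = Zαc/n, so v/c = Zα/n = 8 × 0.007297 / 3 = 0.01946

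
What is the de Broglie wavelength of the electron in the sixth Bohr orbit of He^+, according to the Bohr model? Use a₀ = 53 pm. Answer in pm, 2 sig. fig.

1000 pm

The Bohr quantisation condition is nλ = 2πr_n.
r_n = n²a₀/Z = 950 pm
λ = 2πr_n/n = 2π·950/6 = 1000 pm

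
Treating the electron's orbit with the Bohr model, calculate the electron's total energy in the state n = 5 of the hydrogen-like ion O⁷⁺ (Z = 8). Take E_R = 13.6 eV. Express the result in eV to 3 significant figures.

-34.8 eV

E_n = −E_R·Z²/n² = −13.6 × 8²/5² = -34.8 eV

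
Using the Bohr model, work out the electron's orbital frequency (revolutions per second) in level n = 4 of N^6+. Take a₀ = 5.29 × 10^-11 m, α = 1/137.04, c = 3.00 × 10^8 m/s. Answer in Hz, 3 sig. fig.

r = n²a₀/Z = 1.21 × 10^-10 m, v = Zαc/n = 3.83 × 10^6 m/s
f = v/(2πr) = 5.04 × 10^15 Hz

5.04 × 10^15 Hz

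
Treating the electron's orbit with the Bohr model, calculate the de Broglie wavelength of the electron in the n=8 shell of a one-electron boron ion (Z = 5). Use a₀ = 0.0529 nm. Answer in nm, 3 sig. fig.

The Bohr quantisation condition is nλ = 2πr_n.
r_n = n²a₀/Z = 0.677 nm
λ = 2πr_n/n = 2π·0.677/8 = 0.532 nm

0.532 nm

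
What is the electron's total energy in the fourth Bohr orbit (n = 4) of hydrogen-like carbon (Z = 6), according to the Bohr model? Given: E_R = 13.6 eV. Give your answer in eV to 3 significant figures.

-30.6 eV

E_n = −E_R·Z²/n² = −13.6 × 6²/4² = -30.6 eV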